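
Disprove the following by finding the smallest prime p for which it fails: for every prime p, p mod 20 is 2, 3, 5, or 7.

A counterexample is any prime p such that the claim fails; we check each in order.
The first 4 eligible values, up to p = 7, all satisfy the conclusion.
p = 11: 11 mod 20 = 11 — not in {2, 3, 5, 7}.
So p = 11 is the smallest counterexample.

p = 11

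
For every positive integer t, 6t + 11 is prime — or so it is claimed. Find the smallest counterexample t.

t = 4

We need the least positive integer t for which 6t + 11 is not prime.
t = 1: 6t + 11 = 17, prime.
t = 2: 6t + 11 = 23, prime.
t = 3: 6t + 11 = 29, prime.
t = 4: 6t + 11 = 35 = 5 × 7, composite.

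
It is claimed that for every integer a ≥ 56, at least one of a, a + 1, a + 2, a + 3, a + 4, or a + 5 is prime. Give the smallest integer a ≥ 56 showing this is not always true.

a = 90

A counterexample is any integer a ≥ 56 such that a, a + 1, a + 2, a + 3, a + 4, a + 5 are all composite; we check each in order.
For a = 56, 57, 58, 59, …, 87, 88, 89 the conclusion holds.
a = 90: 90 = 2 × 45; 91 = 7 × 13; 92 = 2 × 46; 93 = 3 × 31; 94 = 2 × 47; 95 = 5 × 19 — all composite.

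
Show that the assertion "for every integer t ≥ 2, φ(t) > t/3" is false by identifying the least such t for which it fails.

We need the least integer t ≥ 2 for which the claim fails.
For t = 2, 3, 4, 5 the conclusion holds.
t = 6: φ(6) = 2 and 6/3 = 2, so φ(6) ≤ 6/3.

t = 6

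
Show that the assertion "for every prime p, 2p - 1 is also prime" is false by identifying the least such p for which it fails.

We need the least prime p for which 2p - 1 is not prime.
For p = 2, 3 the conclusion holds.
p = 5: 2p - 1 = 9 = 3 × 3, not prime.

p = 5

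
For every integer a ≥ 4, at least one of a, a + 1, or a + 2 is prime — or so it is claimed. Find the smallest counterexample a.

Check each integer a ≥ 4 in order until a, a + 1, a + 2 are all composite.
For a = 4, 5, 6, 7 the conclusion holds.
a = 8: 8 = 2 × 4; 9 = 3 × 3; 10 = 2 × 5 — all composite.

a = 8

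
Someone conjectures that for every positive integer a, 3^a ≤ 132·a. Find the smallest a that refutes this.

Check each positive integer a in order until 3^a > 132·a.
The first 6 eligible values, up to a = 6, all satisfy the conclusion.
a = 7: 3^a = 2187 and 132·a = 924, so 2187 > 924.

a = 7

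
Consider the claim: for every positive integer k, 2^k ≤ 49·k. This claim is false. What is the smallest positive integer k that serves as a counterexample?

A counterexample is any positive integer k such that 2^k > 49·k; we check each in order.
The first 8 eligible values, up to k = 8, all satisfy the conclusion.
k = 9: 2^k = 512 and 49·k = 441, so 512 > 441.
So k = 9 is the smallest counterexample.

k = 9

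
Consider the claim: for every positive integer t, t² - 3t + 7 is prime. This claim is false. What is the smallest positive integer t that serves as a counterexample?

We need the least positive integer t for which t² - 3t + 7 is not prime.
The first 5 eligible values, up to t = 5, all satisfy the conclusion.
t = 6: t² - 3t + 7 = 25 = 5 × 5, composite.

t = 6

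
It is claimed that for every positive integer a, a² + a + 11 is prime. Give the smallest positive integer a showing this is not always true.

a = 10

A counterexample is any positive integer a such that a² + a + 11 is not prime; we check each in order.
For a = 1, 2, 3, 4, 5, 6, 7, 8, 9 the conclusion holds.
a = 10: a² + a + 11 = 121 = 11 × 11, composite.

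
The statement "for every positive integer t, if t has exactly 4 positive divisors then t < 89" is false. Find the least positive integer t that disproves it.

t = 91

For t = 6, 8, 10, 14, …, 85, 86, 87 the conclusion holds.
t = 91: τ(91) = 4; 91 ≥ 89.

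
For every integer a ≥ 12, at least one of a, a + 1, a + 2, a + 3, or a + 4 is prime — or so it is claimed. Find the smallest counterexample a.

a = 24

For a = 12, 13, 14, 15, …, 21, 22, 23 the conclusion holds.
a = 24: 24 = 2 × 12; 25 = 5 × 5; 26 = 2 × 13; 27 = 3 × 9; 28 = 2 × 14 — all composite.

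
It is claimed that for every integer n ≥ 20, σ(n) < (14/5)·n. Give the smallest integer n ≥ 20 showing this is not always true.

n = 60

We need the least integer n ≥ 20 for which the claim fails.
The first 40 eligible values, up to n = 59, all satisfy the conclusion.
n = 60: σ(60) = 168; 168 ≥ 168.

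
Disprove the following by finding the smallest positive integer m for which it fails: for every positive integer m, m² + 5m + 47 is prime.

Check each positive integer m in order until m² + 5m + 47 is not prime.
The first 37 eligible values, up to m = 37, all satisfy the conclusion.
m = 38: m² + 5m + 47 = 1681 = 41 × 41, composite.

m = 38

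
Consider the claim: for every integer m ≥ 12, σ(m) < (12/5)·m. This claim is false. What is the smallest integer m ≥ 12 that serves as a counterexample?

For m = 12, 13, 14, 15, …, 21, 22, 23 the conclusion holds.
m = 24: σ(24) = 60; 60 ≥ 288/5.

m = 24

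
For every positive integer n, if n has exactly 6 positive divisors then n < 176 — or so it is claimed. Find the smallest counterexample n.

n = 188

Check each positive integer n in order until n has exactly 6 positive divisors but the claim fails.
For n = 12, 18, 20, 28, …, 171, 172, 175 the conclusion holds.
n = 188: τ(188) = 6; 188 ≥ 176.
So n = 188 is the smallest counterexample.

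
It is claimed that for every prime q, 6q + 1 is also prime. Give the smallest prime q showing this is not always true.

We need the least prime q for which 6q + 1 is not prime.
The first 7 eligible values, up to q = 17, all satisfy the conclusion.
q = 19: 6q + 1 = 115 = 5 × 23, not prime.

q = 19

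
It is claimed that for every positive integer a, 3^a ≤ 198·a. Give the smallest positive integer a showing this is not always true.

Check each positive integer a in order until 3^a > 198·a.
For a = 1, 2, 3, 4, 5, 6 the conclusion holds.
a = 7: 3^a = 2187 and 198·a = 1386, so 2187 > 1386.

a = 7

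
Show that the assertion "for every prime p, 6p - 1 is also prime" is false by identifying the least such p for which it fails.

The first 4 eligible values, up to p = 7, all satisfy the conclusion.
p = 11: 6p - 1 = 65 = 5 × 13, not prime.
Thus p = 11 disproves the claim, and no smaller p works.

p = 11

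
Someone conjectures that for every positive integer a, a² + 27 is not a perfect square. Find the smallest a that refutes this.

a = 3

Check each positive integer a in order until a² + 27 is a perfect square.
a = 1: 1² + 27 = 28, not a perfect square.
a = 2: 2² + 27 = 31, not a perfect square.
a = 3: 3² + 27 = 36 = 6², a perfect square.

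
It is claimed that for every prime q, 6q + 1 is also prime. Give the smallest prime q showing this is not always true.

q = 19

A counterexample is any prime q such that 6q + 1 is not prime; we check each in order.
For q = 2, 3, 5, 7, 11, 13, 17 the conclusion holds.
q = 19: 6q + 1 = 115 = 5 × 23, not prime.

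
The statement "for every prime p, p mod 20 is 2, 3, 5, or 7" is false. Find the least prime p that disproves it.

p = 11

We need the least prime p for which the claim fails.
p = 2: 2 mod 20 = 2.
p = 3: 3 mod 20 = 3.
p = 5: 5 mod 20 = 5.
p = 7: 7 mod 20 = 7.
p = 11: 11 mod 20 = 11 — not in {2, 3, 5, 7}.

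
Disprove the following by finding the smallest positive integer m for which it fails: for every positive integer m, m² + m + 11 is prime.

m = 10

The first 9 eligible values, up to m = 9, all satisfy the conclusion.
m = 10: m² + m + 11 = 121 = 11 × 11, composite.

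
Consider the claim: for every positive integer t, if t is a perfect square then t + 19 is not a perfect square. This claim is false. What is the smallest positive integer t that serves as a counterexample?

t = 81

Check each positive integer t in order until t is a perfect square but t + 19 is a perfect square.
The first 8 eligible values, up to t = 64, all satisfy the conclusion.
t = 81: 81 = 9² and 81 + 19 = 100 = 10².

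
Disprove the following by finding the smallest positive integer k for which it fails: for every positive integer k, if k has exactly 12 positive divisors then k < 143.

For k = 60, 72, 84, 90, 96, 108, 126, 132, 140 the conclusion holds.
k = 150: τ(150) = 12; 150 ≥ 143.
So k = 150 is the smallest counterexample.

k = 150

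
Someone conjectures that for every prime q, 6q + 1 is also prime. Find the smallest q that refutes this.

q = 19

A counterexample is any prime q such that 6q + 1 is not prime; we check each in order.
For q = 2, 3, 5, 7, 11, 13, 17 the conclusion holds.
q = 19: 6q + 1 = 115 = 5 × 23, not prime.
Thus q = 19 disproves the claim, and no smaller q works.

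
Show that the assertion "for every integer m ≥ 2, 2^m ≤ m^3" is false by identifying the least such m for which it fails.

m = 10

Check each integer m ≥ 2 in order until 2^m > m^3.
m = 2: 2^m = 4 and m^3 = 8, so 4 ≤ 8.
m = 3: 2^m = 8 and m^3 = 27, so 8 ≤ 27.
m = 4: 2^m = 16 and m^3 = 64, so 16 ≤ 64.
m = 5: 2^m = 32 and m^3 = 125, so 32 ≤ 125.
m = 6: 2^m = 64 and m^3 = 216, so 64 ≤ 216.
m = 7: 2^m = 128 and m^3 = 343, so 128 ≤ 343.
m = 8: 2^m = 256 and m^3 = 512, so 256 ≤ 512.
m = 9: 2^m = 512 and m^3 = 729, so 512 ≤ 729.
m = 10: 2^m = 1024 and m^3 = 1000, so 1024 > 1000.
Hence m = 10 is a counterexample.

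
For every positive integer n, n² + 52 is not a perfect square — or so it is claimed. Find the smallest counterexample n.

For n = 1, 2, 3, 4, …, 9, 10, 11 the conclusion holds.
n = 12: 12² + 52 = 196 = 14², a perfect square.

n = 12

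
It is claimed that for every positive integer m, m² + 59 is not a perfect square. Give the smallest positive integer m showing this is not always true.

m = 29

We need the least positive integer m for which m² + 59 is a perfect square.
The first 28 eligible values, up to m = 28, all satisfy the conclusion.
m = 29: 29² + 59 = 900 = 30², a perfect square.
Hence m = 29 is a counterexample.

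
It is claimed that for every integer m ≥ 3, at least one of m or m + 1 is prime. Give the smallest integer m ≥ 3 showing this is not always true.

Check each integer m ≥ 3 in order until m, m + 1 are both composite.
The first 5 eligible values, up to m = 7, all satisfy the conclusion.
m = 8: 8 = 2 × 4; 9 = 3 × 3 — both composite.

m = 8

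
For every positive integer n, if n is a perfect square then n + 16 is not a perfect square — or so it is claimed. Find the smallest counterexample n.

n = 9

Check each positive integer n in order until n is a perfect square but n + 16 is a perfect square.
n = 1: 1 + 16 = 17, not a perfect square.
n = 4: 4 + 16 = 20, not a perfect square.
n = 9: 9 = 3² and 9 + 16 = 25 = 5².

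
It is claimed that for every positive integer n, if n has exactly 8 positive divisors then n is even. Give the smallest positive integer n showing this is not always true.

n = 105

We need the least positive integer n for which n has exactly 8 positive divisors but n is odd.
The first 12 eligible values, up to n = 104, all satisfy the conclusion.
n = 105: divisors of 105: 1, 3, 5, 7, 15, 21, 35, 105; 105 is odd.
Hence n = 105 is a counterexample.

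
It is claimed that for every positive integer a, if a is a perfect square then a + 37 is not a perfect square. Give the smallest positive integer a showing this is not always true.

A counterexample is any positive integer a such that a is a perfect square but a + 37 is a perfect square; we check each in order.
For a = 1, 4, 9, 16, …, 225, 256, 289 the conclusion holds.
a = 324: 324 = 18² and 324 + 37 = 361 = 19².
So a = 324 is the smallest counterexample.

a = 324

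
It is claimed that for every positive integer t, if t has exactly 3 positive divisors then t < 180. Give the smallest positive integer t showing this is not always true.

t = 289

We need the least positive integer t for which t has exactly 3 positive divisors but the claim fails.
For t = 4, 9, 25, 49, 121, 169 the conclusion holds.
t = 289: τ(289) = 3; 289 ≥ 180.
So t = 289 is the smallest counterexample.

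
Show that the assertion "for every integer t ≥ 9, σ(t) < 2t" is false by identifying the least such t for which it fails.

t = 9: σ(9) = 13; 13 < 18.
t = 10: σ(10) = 18; 18 < 20.
t = 11: σ(11) = 12; 12 < 22.
t = 12: σ(12) = 28; 28 ≥ 24.

t = 12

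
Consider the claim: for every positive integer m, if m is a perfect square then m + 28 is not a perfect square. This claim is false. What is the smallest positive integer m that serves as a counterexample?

m = 36

A counterexample is any positive integer m such that m is a perfect square but m + 28 is a perfect square; we check each in order.
For m = 1, 4, 9, 16, 25 the conclusion holds.
m = 36: 36 = 6² and 36 + 28 = 64 = 8².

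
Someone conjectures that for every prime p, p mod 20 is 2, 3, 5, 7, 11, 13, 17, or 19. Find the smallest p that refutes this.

p = 29

For p = 2, 3, 5, 7, 11, 13, 17, 19, 23 the conclusion holds.
p = 29: 29 mod 20 = 9 — not in {2, 3, 5, 7, 11, 13, 17, 19}.
So p = 29 is the smallest counterexample.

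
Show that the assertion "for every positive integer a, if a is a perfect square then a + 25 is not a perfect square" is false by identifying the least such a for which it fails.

a = 144

For a = 1, 4, 9, 16, …, 81, 100, 121 the conclusion holds.
a = 144: 144 = 12² and 144 + 25 = 169 = 13².
So a = 144 is the smallest counterexample.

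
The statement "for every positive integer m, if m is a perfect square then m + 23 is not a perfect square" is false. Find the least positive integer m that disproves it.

m = 121

Check each positive integer m in order until m is a perfect square but m + 23 is a perfect square.
The first 10 eligible values, up to m = 100, all satisfy the conclusion.
m = 121: 121 = 11² and 121 + 23 = 144 = 12².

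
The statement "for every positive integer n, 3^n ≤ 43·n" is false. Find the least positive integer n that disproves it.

The first 4 eligible values, up to n = 4, all satisfy the conclusion.
n = 5: 3^n = 243 and 43·n = 215, so 243 > 215.

n = 5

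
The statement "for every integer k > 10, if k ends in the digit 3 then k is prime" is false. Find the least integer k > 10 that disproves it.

We need the least integer k > 10 for which k ends in the digit 3 but k is not prime.
k = 13: 13 ends in 3 and is prime.
k = 23: 23 ends in 3 and is prime.
k = 33: 33 ends in 3; 33 = 3 × 11, composite.

k = 33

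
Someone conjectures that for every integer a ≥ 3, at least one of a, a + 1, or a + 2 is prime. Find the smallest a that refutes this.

a = 8

The first 5 eligible values, up to a = 7, all satisfy the conclusion.
a = 8: 8 = 2 × 4; 9 = 3 × 3; 10 = 2 × 5 — all composite.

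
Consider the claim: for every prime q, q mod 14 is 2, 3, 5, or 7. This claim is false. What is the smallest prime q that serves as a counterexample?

q = 11

We need the least prime q for which the claim fails.
q = 2: 2 mod 14 = 2.
q = 3: 3 mod 14 = 3.
q = 5: 5 mod 14 = 5.
q = 7: 7 mod 14 = 7.
q = 11: 11 mod 14 = 11 — not in {2, 3, 5, 7}.
Thus q = 11 disproves the claim, and no smaller q works.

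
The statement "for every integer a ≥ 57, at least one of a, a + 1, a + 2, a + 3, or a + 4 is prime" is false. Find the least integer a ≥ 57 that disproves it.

The first 5 eligible values, up to a = 61, all satisfy the conclusion.
a = 62: 62 = 2 × 31; 63 = 3 × 21; 64 = 2 × 32; 65 = 5 × 13; 66 = 2 × 33 — all composite.
Thus a = 62 disproves the claim, and no smaller a works.

a = 62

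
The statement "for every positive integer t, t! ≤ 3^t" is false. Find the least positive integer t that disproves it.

We need the least positive integer t for which t! > 3^t.
t = 1: t! = 1 and 3^t = 3, so 1 ≤ 3.
t = 2: t! = 2 and 3^t = 9, so 2 ≤ 9.
t = 3: t! = 6 and 3^t = 27, so 6 ≤ 27.
t = 4: t! = 24 and 3^t = 81, so 24 ≤ 81.
t = 5: t! = 120 and 3^t = 243, so 120 ≤ 243.
t = 6: t! = 720 and 3^t = 729, so 720 ≤ 729.
t = 7: t! = 5040 and 3^t = 2187, so 5040 > 2187.
So t = 7 is the smallest counterexample.

t = 7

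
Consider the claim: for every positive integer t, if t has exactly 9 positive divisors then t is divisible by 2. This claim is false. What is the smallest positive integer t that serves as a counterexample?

We need the least positive integer t for which t has exactly 9 positive divisors but t is not divisible by 2.
For t = 36, 100, 196 the conclusion holds.
t = 225: τ(225) = 9; 225 mod 2 = 1.
So t = 225 is the smallest counterexample.

t = 225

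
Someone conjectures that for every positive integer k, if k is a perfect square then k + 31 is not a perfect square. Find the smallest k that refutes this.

k = 225

A counterexample is any positive integer k such that k is a perfect square but k + 31 is a perfect square; we check each in order.
For k = 1, 4, 9, 16, …, 144, 169, 196 the conclusion holds.
k = 225: 225 = 15² and 225 + 31 = 256 = 16².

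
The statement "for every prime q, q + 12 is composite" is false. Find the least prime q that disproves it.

We need the least prime q for which q + 12 is prime.
For q = 2, 3 the conclusion holds.
q = 5: q + 12 = 17, prime — not composite.
So q = 5 is the smallest counterexample.

q = 5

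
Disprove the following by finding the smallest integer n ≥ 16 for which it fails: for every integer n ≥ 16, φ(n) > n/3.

n = 18

n = 16: φ(16) = 8 and 16/3 = 16/3, so φ(16) > 16/3.
n = 17: φ(17) = 16 and 17/3 = 17/3, so φ(17) > 17/3.
n = 18: φ(18) = 6 and 18/3 = 6, so φ(18) ≤ 18/3.
So n = 18 is the smallest counterexample.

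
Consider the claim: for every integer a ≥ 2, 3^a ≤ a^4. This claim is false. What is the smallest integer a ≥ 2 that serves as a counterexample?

Check each integer a ≥ 2 in order until 3^a > a^4.
The first 6 eligible values, up to a = 7, all satisfy the conclusion.
a = 8: 3^a = 6561 and a^4 = 4096, so 6561 > 4096.
So a = 8 is the smallest counterexample.

a = 8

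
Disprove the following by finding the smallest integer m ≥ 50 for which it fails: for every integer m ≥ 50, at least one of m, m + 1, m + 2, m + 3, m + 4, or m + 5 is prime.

m = 90

Check each integer m ≥ 50 in order until m, m + 1, m + 2, m + 3, m + 4, m + 5 are all composite.
For m = 50, 51, 52, 53, …, 87, 88, 89 the conclusion holds.
m = 90: 90 = 2 × 45; 91 = 7 × 13; 92 = 2 × 46; 93 = 3 × 31; 94 = 2 × 47; 95 = 5 × 19 — all composite.
Hence m = 90 is a counterexample.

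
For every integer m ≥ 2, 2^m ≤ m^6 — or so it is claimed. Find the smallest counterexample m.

A counterexample is any integer m ≥ 2 such that 2^m > m^6; we check each in order.
For m = 2, 3, 4, 5, …, 27, 28, 29 the conclusion holds.
m = 30: 2^m = 1073741824 and m^6 = 729000000, so 1073741824 > 729000000.

m = 30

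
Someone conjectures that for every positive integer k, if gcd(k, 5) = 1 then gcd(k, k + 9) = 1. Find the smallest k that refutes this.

k = 3

k = 1: gcd(1, 10) = 1.
k = 2: gcd(2, 11) = 1.
k = 3: gcd(3, 12) = 3.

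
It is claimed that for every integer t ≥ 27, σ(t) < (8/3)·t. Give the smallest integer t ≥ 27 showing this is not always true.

t = 60

A counterexample is any integer t ≥ 27 such that the claim fails; we check each in order.
The first 33 eligible values, up to t = 59, all satisfy the conclusion.
t = 60: σ(60) = 168; 168 ≥ 160.
So t = 60 is the smallest counterexample.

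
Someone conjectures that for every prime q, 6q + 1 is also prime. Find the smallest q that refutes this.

We need the least prime q for which 6q + 1 is not prime.
The first 7 eligible values, up to q = 17, all satisfy the conclusion.
q = 19: 6q + 1 = 115 = 5 × 23, not prime.

q = 19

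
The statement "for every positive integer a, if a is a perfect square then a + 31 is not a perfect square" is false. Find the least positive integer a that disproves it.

A counterexample is any positive integer a such that a is a perfect square but a + 31 is a perfect square; we check each in order.
The first 14 eligible values, up to a = 196, all satisfy the conclusion.
a = 225: 225 = 15² and 225 + 31 = 256 = 16².
So a = 225 is the smallest counterexample.

a = 225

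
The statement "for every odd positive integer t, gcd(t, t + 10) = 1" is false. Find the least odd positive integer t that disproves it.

t = 5

Check each odd positive integer t in order until gcd(t, t + 10) > 1.
For t = 1, 3 the conclusion holds.
t = 5: gcd(5, 15) = 5.
So t = 5 is the smallest counterexample.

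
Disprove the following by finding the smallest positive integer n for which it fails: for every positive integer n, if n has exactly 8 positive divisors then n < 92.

n = 102

We need the least positive integer n for which n has exactly 8 positive divisors but the claim fails.
For n = 24, 30, 40, 42, 54, 56, 66, 70, 78, 88 the conclusion holds.
n = 102: τ(102) = 8; 102 ≥ 92.
So n = 102 is the smallest counterexample.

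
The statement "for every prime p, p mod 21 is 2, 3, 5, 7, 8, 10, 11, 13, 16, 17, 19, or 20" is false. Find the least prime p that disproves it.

p = 43

For p = 2, 3, 5, 7, …, 31, 37, 41 the conclusion holds.
p = 43: 43 mod 21 = 1 — not in {2, 3, 5, 7, 8, 10, 11, 13, 16, 17, 19, 20}.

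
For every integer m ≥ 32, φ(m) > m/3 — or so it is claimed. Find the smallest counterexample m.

The first 4 eligible values, up to m = 35, all satisfy the conclusion.
m = 36: φ(36) = 12 and 36/3 = 12, so φ(36) ≤ 36/3.
Thus m = 36 disproves the claim, and no smaller m works.

m = 36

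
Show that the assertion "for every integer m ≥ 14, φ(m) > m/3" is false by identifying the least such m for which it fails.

m = 18

Check each integer m ≥ 14 in order until the claim fails.
m = 14: φ(14) = 6 and 14/3 = 14/3, so φ(14) > 14/3.
m = 15: φ(15) = 8 and 15/3 = 5, so φ(15) > 15/3.
m = 16: φ(16) = 8 and 16/3 = 16/3, so φ(16) > 16/3.
m = 17: φ(17) = 16 and 17/3 = 17/3, so φ(17) > 17/3.
m = 18: φ(18) = 6 and 18/3 = 6, so φ(18) ≤ 18/3.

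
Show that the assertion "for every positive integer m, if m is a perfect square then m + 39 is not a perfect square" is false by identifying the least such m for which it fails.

We need the least positive integer m for which m is a perfect square but m + 39 is a perfect square.
m = 1: 1 + 39 = 40, not a perfect square.
m = 4: 4 + 39 = 43, not a perfect square.
m = 9: 9 + 39 = 48, not a perfect square.
m = 16: 16 + 39 = 55, not a perfect square.
m = 25: 25 = 5² and 25 + 39 = 64 = 8².
Hence m = 25 is a counterexample.

m = 25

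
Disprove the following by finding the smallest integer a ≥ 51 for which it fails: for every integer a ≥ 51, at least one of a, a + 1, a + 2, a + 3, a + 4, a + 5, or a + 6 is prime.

Check each integer a ≥ 51 in order until a, a + 1, a + 2, a + 3, a + 4, a + 5, a + 6 are all composite.
The first 39 eligible values, up to a = 89, all satisfy the conclusion.
a = 90: 90 = 2 × 45; 91 = 7 × 13; 92 = 2 × 46; 93 = 3 × 31; 94 = 2 × 47; 95 = 5 × 19; 96 = 2 × 48 — all composite.

a = 90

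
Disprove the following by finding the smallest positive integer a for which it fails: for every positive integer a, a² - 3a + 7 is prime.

Check each positive integer a in order until a² - 3a + 7 is not prime.
a = 1: a² - 3a + 7 = 5, prime.
a = 2: a² - 3a + 7 = 5, prime.
a = 3: a² - 3a + 7 = 7, prime.
a = 4: a² - 3a + 7 = 11, prime.
a = 5: a² - 3a + 7 = 17, prime.
a = 6: a² - 3a + 7 = 25 = 5 × 5, composite.
Hence a = 6 is a counterexample.

a = 6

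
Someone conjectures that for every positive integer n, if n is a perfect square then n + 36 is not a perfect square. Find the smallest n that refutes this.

We need the least positive integer n for which n is a perfect square but n + 36 is a perfect square.
n = 1: 1 + 36 = 37, not a perfect square.
n = 4: 4 + 36 = 40, not a perfect square.
n = 9: 9 + 36 = 45, not a perfect square.
n = 16: 16 + 36 = 52, not a perfect square.
n = 25: 25 + 36 = 61, not a perfect square.
n = 36: 36 + 36 = 72, not a perfect square.
n = 49: 49 + 36 = 85, not a perfect square.
n = 64: 64 = 8² and 64 + 36 = 100 = 10².
Hence n = 64 is a counterexample.

n = 64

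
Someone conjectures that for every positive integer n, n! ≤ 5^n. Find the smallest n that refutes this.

We need the least positive integer n for which n! > 5^n.
The first 11 eligible values, up to n = 11, all satisfy the conclusion.
n = 12: n! = 479001600 and 5^n = 244140625, so 479001600 > 244140625.

n = 12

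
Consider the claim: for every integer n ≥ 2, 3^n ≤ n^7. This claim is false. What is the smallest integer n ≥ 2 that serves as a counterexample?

Check each integer n ≥ 2 in order until 3^n > n^7.
The first 17 eligible values, up to n = 18, all satisfy the conclusion.
n = 19: 3^n = 1162261467 and n^7 = 893871739, so 1162261467 > 893871739.
Thus n = 19 disproves the claim, and no smaller n works.

n = 19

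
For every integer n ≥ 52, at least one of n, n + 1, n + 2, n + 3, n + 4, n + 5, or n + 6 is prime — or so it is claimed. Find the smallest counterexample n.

n = 90

For n = 52, 53, 54, 55, …, 87, 88, 89 the conclusion holds.
n = 90: 90 = 2 × 45; 91 = 7 × 13; 92 = 2 × 46; 93 = 3 × 31; 94 = 2 × 47; 95 = 5 × 19; 96 = 2 × 48 — all composite.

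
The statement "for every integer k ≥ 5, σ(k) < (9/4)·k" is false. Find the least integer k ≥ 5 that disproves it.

A counterexample is any integer k ≥ 5 such that the claim fails; we check each in order.
The first 7 eligible values, up to k = 11, all satisfy the conclusion.
k = 12: σ(12) = 28; 28 ≥ 27.

k = 12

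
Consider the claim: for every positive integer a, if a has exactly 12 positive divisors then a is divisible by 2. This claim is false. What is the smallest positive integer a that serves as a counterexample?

A counterexample is any positive integer a such that a has exactly 12 positive divisors but a is not divisible by 2; we check each in order.
For a = 60, 72, 84, 90, …, 294, 306, 308 the conclusion holds.
a = 315: τ(315) = 12; 315 mod 2 = 1.

a = 315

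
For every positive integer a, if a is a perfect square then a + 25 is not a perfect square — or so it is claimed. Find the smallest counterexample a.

a = 144

We need the least positive integer a for which a is a perfect square but a + 25 is a perfect square.
For a = 1, 4, 9, 16, …, 81, 100, 121 the conclusion holds.
a = 144: 144 = 12² and 144 + 25 = 169 = 13².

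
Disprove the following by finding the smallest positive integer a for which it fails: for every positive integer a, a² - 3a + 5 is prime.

a = 4

For a = 1, 2, 3 the conclusion holds.
a = 4: a² - 3a + 5 = 9 = 3 × 3, composite.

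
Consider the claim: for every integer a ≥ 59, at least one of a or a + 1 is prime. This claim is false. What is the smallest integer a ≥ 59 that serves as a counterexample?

Check each integer a ≥ 59 in order until a, a + 1 are both composite.
a = 59: 59 is prime.
a = 60: 61 is prime.
a = 61: 61 is prime.
a = 62: 62 = 2 × 31; 63 = 3 × 21 — both composite.
Hence a = 62 is a counterexample.

a = 62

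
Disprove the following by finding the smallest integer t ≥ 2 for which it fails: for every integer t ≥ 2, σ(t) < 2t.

The first 4 eligible values, up to t = 5, all satisfy the conclusion.
t = 6: σ(6) = 12; 12 ≥ 12.

t = 6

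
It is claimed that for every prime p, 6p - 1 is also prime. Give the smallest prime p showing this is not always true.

A counterexample is any prime p such that 6p - 1 is not prime; we check each in order.
p = 2: 6p - 1 = 11, prime.
p = 3: 6p - 1 = 17, prime.
p = 5: 6p - 1 = 29, prime.
p = 7: 6p - 1 = 41, prime.
p = 11: 6p - 1 = 65 = 5 × 13, not prime.
Thus p = 11 disproves the claim, and no smaller p works.

p = 11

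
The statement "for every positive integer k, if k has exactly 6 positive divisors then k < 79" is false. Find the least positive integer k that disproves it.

k = 92

For k = 12, 18, 20, 28, …, 68, 75, 76 the conclusion holds.
k = 92: τ(92) = 6; 92 ≥ 79.
So k = 92 is the smallest counterexample.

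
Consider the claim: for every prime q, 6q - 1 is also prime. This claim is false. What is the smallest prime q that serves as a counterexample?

q = 11

Check each prime q in order until 6q - 1 is not prime.
q = 2: 6q - 1 = 11, prime.
q = 3: 6q - 1 = 17, prime.
q = 5: 6q - 1 = 29, prime.
q = 7: 6q - 1 = 41, prime.
q = 11: 6q - 1 = 65 = 5 × 13, not prime.
Thus q = 11 disproves the claim, and no smaller q works.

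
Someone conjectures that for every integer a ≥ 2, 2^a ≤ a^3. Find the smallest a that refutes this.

a = 10

For a = 2, 3, 4, 5, 6, 7, 8, 9 the conclusion holds.
a = 10: 2^a = 1024 and a^3 = 1000, so 1024 > 1000.
Thus a = 10 disproves the claim, and no smaller a works.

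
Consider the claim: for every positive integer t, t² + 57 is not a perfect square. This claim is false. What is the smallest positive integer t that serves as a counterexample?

t = 1: 1² + 57 = 58, not a perfect square.
t = 2: 2² + 57 = 61, not a perfect square.
t = 3: 3² + 57 = 66, not a perfect square.
t = 4: 4² + 57 = 73, not a perfect square.
t = 5: 5² + 57 = 82, not a perfect square.
t = 6: 6² + 57 = 93, not a perfect square.
t = 7: 7² + 57 = 106, not a perfect square.
t = 8: 8² + 57 = 121 = 11², a perfect square.

t = 8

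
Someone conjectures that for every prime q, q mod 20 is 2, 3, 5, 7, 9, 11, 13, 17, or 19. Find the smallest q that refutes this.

Check each prime q in order until the claim fails.
For q = 2, 3, 5, 7, …, 29, 31, 37 the conclusion holds.
q = 41: 41 mod 20 = 1 — not in {2, 3, 5, 7, 9, 11, 13, 17, 19}.

q = 41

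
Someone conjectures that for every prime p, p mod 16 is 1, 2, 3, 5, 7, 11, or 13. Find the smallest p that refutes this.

p = 31

We need the least prime p for which the claim fails.
The first 10 eligible values, up to p = 29, all satisfy the conclusion.
p = 31: 31 mod 16 = 15 — not in {1, 2, 3, 5, 7, 11, 13}.
Hence p = 31 is a counterexample.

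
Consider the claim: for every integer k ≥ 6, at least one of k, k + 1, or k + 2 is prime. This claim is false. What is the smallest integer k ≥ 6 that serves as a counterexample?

k = 8

Check each integer k ≥ 6 in order until k, k + 1, k + 2 are all composite.
k = 6: 7 is prime.
k = 7: 7 is prime.
k = 8: 8 = 2 × 4; 9 = 3 × 3; 10 = 2 × 5 — all composite.
So k = 8 is the smallest counterexample.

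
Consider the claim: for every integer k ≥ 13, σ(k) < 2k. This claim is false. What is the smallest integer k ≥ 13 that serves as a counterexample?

k = 18

We need the least integer k ≥ 13 for which the claim fails.
For k = 13, 14, 15, 16, 17 the conclusion holds.
k = 18: σ(18) = 39; 39 ≥ 36.
Hence k = 18 is a counterexample.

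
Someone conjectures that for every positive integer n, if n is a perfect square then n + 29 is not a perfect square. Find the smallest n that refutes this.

n = 196

For n = 1, 4, 9, 16, …, 121, 144, 169 the conclusion holds.
n = 196: 196 = 14² and 196 + 29 = 225 = 15².
So n = 196 is the smallest counterexample.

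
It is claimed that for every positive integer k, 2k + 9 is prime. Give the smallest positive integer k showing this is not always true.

k = 3

For k = 1, 2 the conclusion holds.
k = 3: 2k + 9 = 15 = 3 × 5, composite.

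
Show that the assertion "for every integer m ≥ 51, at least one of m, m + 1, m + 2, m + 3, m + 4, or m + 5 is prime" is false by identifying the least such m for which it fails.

Check each integer m ≥ 51 in order until m, m + 1, m + 2, m + 3, m + 4, m + 5 are all composite.
The first 39 eligible values, up to m = 89, all satisfy the conclusion.
m = 90: 90 = 2 × 45; 91 = 7 × 13; 92 = 2 × 46; 93 = 3 × 31; 94 = 2 × 47; 95 = 5 × 19 — all composite.

m = 90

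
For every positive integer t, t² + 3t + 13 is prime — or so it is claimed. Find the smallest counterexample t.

The first 8 eligible values, up to t = 8, all satisfy the conclusion.
t = 9: t² + 3t + 13 = 121 = 11 × 11, composite.

t = 9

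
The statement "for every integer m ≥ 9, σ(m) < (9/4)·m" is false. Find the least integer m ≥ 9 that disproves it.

m = 12

m = 9: σ(9) = 13; 13 < 81/4.
m = 10: σ(10) = 18; 18 < 45/2.
m = 11: σ(11) = 12; 12 < 99/4.
m = 12: σ(12) = 28; 28 ≥ 27.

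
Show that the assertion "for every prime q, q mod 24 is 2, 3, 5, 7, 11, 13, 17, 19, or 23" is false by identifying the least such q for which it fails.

q = 73

We need the least prime q for which the claim fails.
The first 20 eligible values, up to q = 71, all satisfy the conclusion.
q = 73: 73 mod 24 = 1 — not in {2, 3, 5, 7, 11, 13, 17, 19, 23}.
Thus q = 73 disproves the claim, and no smaller q works.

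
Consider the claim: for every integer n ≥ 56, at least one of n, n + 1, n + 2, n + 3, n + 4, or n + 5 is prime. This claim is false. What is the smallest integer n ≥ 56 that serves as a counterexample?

n = 90

A counterexample is any integer n ≥ 56 such that n, n + 1, n + 2, n + 3, n + 4, n + 5 are all composite; we check each in order.
For n = 56, 57, 58, 59, …, 87, 88, 89 the conclusion holds.
n = 90: 90 = 2 × 45; 91 = 7 × 13; 92 = 2 × 46; 93 = 3 × 31; 94 = 2 × 47; 95 = 5 × 19 — all composite.
Thus n = 90 disproves the claim, and no smaller n works.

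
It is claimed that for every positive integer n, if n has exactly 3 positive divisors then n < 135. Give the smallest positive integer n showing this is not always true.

Check each positive integer n in order until n has exactly 3 positive divisors but the claim fails.
The first 5 eligible values, up to n = 121, all satisfy the conclusion.
n = 169: τ(169) = 3; 169 ≥ 135.

n = 169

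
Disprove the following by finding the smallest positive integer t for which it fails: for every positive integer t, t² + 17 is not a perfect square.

Check each positive integer t in order until t² + 17 is a perfect square.
For t = 1, 2, 3, 4, 5, 6, 7 the conclusion holds.
t = 8: 8² + 17 = 81 = 9², a perfect square.
Thus t = 8 disproves the claim, and no smaller t works.

t = 8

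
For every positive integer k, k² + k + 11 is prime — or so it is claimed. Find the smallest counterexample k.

k = 10

Check each positive integer k in order until k² + k + 11 is not prime.
The first 9 eligible values, up to k = 9, all satisfy the conclusion.
k = 10: k² + k + 11 = 121 = 11 × 11, composite.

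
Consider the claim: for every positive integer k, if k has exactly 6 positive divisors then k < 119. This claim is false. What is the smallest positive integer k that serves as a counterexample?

We need the least positive integer k for which k has exactly 6 positive divisors but the claim fails.
For k = 12, 18, 20, 28, …, 99, 116, 117 the conclusion holds.
k = 124: τ(124) = 6; 124 ≥ 119.
Thus k = 124 disproves the claim, and no smaller k works.

k = 124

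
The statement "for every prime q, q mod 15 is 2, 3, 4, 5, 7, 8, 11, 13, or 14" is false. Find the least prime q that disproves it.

For q = 2, 3, 5, 7, 11, 13, 17, 19, 23, 29 the conclusion holds.
q = 31: 31 mod 15 = 1 — not in {2, 3, 4, 5, 7, 8, 11, 13, 14}.
So q = 31 is the smallest counterexample.

q = 31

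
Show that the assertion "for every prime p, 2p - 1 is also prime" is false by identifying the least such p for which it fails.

p = 5

For p = 2, 3 the conclusion holds.
p = 5: 2p - 1 = 9 = 3 × 3, not prime.
Thus p = 5 disproves the claim, and no smaller p works.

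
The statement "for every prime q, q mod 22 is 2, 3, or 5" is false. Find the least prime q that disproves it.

We need the least prime q for which the claim fails.
For q = 2, 3, 5 the conclusion holds.
q = 7: 7 mod 22 = 7 — not in {2, 3, 5}.
So q = 7 is the smallest counterexample.

q = 7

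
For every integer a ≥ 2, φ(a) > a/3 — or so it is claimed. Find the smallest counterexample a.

a = 6

A counterexample is any integer a ≥ 2 such that the claim fails; we check each in order.
For a = 2, 3, 4, 5 the conclusion holds.
a = 6: φ(6) = 2 and 6/3 = 2, so φ(6) ≤ 6/3.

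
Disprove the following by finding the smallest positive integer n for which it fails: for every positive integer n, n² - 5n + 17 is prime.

n = 13

For n = 1, 2, 3, 4, …, 10, 11, 12 the conclusion holds.
n = 13: n² - 5n + 17 = 121 = 11 × 11, composite.
So n = 13 is the smallest counterexample.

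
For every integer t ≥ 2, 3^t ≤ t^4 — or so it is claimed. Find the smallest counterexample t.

For t = 2, 3, 4, 5, 6, 7 the conclusion holds.
t = 8: 3^t = 6561 and t^4 = 4096, so 6561 > 4096.
Thus t = 8 disproves the claim, and no smaller t works.

t = 8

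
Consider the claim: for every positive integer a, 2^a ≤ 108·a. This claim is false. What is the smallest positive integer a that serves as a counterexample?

Check each positive integer a in order until 2^a > 108·a.
The first 10 eligible values, up to a = 10, all satisfy the conclusion.
a = 11: 2^a = 2048 and 108·a = 1188, so 2048 > 1188.

a = 11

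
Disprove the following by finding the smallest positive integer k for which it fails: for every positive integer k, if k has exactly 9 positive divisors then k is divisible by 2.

We need the least positive integer k for which k has exactly 9 positive divisors but k is not divisible by 2.
k = 36: τ(36) = 9; 36 mod 2 = 0.
k = 100: τ(100) = 9; 100 mod 2 = 0.
k = 196: τ(196) = 9; 196 mod 2 = 0.
k = 225: τ(225) = 9; 225 mod 2 = 1.

k = 225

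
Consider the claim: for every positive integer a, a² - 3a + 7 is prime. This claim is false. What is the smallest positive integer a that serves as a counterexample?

A counterexample is any positive integer a such that a² - 3a + 7 is not prime; we check each in order.
a = 1: a² - 3a + 7 = 5, prime.
a = 2: a² - 3a + 7 = 5, prime.
a = 3: a² - 3a + 7 = 7, prime.
a = 4: a² - 3a + 7 = 11, prime.
a = 5: a² - 3a + 7 = 17, prime.
a = 6: a² - 3a + 7 = 25 = 5 × 5, composite.
So a = 6 is the smallest counterexample.

a = 6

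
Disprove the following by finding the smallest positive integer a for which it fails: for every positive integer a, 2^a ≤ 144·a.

a = 11

A counterexample is any positive integer a such that 2^a > 144·a; we check each in order.
For a = 1, 2, 3, 4, 5, 6, 7, 8, 9, 10 the conclusion holds.
a = 11: 2^a = 2048 and 144·a = 1584, so 2048 > 1584.
Thus a = 11 disproves the claim, and no smaller a works.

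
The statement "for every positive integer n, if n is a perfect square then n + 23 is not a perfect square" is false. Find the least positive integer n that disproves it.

For n = 1, 4, 9, 16, 25, 36, 49, 64, 81, 100 the conclusion holds.
n = 121: 121 = 11² and 121 + 23 = 144 = 12².

n = 121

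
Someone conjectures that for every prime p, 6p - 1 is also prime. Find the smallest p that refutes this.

p = 11

The first 4 eligible values, up to p = 7, all satisfy the conclusion.
p = 11: 6p - 1 = 65 = 5 × 13, not prime.
So p = 11 is the smallest counterexample.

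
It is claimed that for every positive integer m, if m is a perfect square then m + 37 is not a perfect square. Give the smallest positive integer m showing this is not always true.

m = 324

A counterexample is any positive integer m such that m is a perfect square but m + 37 is a perfect square; we check each in order.
For m = 1, 4, 9, 16, …, 225, 256, 289 the conclusion holds.
m = 324: 324 = 18² and 324 + 37 = 361 = 19².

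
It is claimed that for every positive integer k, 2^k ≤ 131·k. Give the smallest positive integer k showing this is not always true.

k = 11

The first 10 eligible values, up to k = 10, all satisfy the conclusion.
k = 11: 2^k = 2048 and 131·k = 1441, so 2048 > 1441.
So k = 11 is the smallest counterexample.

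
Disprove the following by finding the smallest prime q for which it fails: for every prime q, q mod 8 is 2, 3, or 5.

Check each prime q in order until the claim fails.
q = 2: 2 mod 8 = 2.
q = 3: 3 mod 8 = 3.
q = 5: 5 mod 8 = 5.
q = 7: 7 mod 8 = 7 — not in {2, 3, 5}.

q = 7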